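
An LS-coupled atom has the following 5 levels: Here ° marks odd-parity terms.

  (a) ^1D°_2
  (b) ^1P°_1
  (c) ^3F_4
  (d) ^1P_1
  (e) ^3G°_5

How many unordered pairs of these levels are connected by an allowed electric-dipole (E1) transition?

(a)–(b): forbidden (parity).
(a)–(c): forbidden (ΔS, ΔJ).
(a)–(d): allowed.
(a)–(e): forbidden (parity, ΔS, ΔL, ΔJ).
(b)–(c): forbidden (ΔS, ΔL, ΔJ).
(b)–(d): allowed.
(b)–(e): forbidden (parity, ΔS, ΔL, ΔJ).
(c)–(d): forbidden (parity, ΔS, ΔL, ΔJ).
(c)–(e): allowed.
(d)–(e): forbidden (ΔS, ΔL, ΔJ).
Allowed pairs: 3 of 10.

3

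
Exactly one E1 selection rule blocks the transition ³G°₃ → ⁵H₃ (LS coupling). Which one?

ΔL = 0, ±1 (not L=0↔0): L: 4 → 5, ΔL = +1 — passes.
Parity must change: odd → even — passes.
ΔJ = 0, ±1 (not J=0↔0): J: 3 → 3, ΔJ = +0 — passes.
ΔS = 0: S: 1 → 2 — fails.

the ΔS = 0 rule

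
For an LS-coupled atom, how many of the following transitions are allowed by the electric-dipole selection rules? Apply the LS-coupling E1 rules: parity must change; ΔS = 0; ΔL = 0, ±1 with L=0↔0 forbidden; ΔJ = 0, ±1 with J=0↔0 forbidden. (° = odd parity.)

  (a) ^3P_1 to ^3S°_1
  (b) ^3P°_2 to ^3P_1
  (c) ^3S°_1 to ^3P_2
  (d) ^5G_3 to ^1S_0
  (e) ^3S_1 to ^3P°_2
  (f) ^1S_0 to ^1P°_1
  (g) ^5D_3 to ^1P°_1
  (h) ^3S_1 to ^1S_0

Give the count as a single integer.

5

(a) allowed
(b) allowed
(c) allowed
(d) forbidden (parity, ΔS, ΔL, ΔJ fail)
(e) allowed
(f) allowed
(g) forbidden (ΔS, ΔJ fail)
(h) forbidden (parity, ΔS, ΔL fail)
Total allowed: 5 of 8.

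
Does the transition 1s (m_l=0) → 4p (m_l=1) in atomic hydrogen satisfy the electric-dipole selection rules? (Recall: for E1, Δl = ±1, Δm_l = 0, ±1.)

allowed

l: 0 → 1 (Δl = +1). Δl = ±1 passes.
m_l: 0 → 1 (Δm_l = +1). |Δm_l| ≤ 1 passes.
All E1 selection rules are satisfied.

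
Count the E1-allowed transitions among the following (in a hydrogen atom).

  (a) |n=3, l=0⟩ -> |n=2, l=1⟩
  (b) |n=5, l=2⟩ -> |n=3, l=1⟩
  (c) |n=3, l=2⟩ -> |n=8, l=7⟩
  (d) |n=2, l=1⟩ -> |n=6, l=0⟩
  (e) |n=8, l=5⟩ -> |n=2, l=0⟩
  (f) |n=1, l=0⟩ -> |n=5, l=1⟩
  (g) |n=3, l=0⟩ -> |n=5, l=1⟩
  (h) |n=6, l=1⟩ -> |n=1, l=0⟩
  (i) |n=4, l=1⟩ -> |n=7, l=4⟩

6

(a) allowed
(b) allowed
(c) forbidden — Δl = +5 (E1 requires Δl = ±1)
(d) allowed
(e) forbidden — Δl = -5 (E1 requires Δl = ±1)
(f) allowed
(g) allowed
(h) allowed
(i) forbidden — Δl = +3 (E1 requires Δl = ±1)
Total allowed: 6 of 9.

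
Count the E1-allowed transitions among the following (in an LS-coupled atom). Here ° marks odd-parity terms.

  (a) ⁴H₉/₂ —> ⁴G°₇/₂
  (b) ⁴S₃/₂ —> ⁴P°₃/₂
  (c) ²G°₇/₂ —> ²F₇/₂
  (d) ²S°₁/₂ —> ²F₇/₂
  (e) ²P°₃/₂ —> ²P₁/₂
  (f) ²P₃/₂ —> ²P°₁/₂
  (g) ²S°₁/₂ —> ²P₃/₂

(a) allowed
(b) allowed
(c) allowed
(d) forbidden (ΔL, ΔJ fail)
(e) allowed
(f) allowed
(g) allowed
Total allowed: 6 of 7.

6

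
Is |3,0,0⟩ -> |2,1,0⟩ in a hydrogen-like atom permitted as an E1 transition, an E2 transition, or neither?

Δl = 1 − 0 = +1; l_i + l_f = 1.
Δm_l = +0.
E1 (Δl = ±1, |Δm_l| ≤ 1): satisfied.
E2 (Δl = 0,±2, l_i+l_f ≥ 2, |Δm_l| ≤ 2): not satisfied.

E1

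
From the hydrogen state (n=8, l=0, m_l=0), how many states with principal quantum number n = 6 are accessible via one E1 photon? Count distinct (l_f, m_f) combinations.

3

E1 requires Δl = ±1, so l_f ∈ {-1, 1}; with 0 ≤ l_f ≤ n_f−1 = 5, the allowed l_f values are {1}.
For l_f = 1: m_f ∈ {m_i−1, m_i, m_i+1} ∩ [−1, 1] = {-1, 0, 1} → 3 states.
Total: 3.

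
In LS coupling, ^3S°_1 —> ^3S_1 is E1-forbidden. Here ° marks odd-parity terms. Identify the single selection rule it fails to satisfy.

Initial level: S=1, L=0, J=1, parity odd. Final level: S=1, L=0, J=1, parity even.
ΔJ = 0, ±1 (not J=0↔0): J: 1 → 1, ΔJ = +0 — passes.
ΔS = 0: S: 1 → 1 — passes.
ΔL = 0, ±1 (not L=0↔0): L: 0 → 0, ΔL = +0 — fails.
Parity must change: odd → even — passes.

the L=0 ↔ L=0 exclusion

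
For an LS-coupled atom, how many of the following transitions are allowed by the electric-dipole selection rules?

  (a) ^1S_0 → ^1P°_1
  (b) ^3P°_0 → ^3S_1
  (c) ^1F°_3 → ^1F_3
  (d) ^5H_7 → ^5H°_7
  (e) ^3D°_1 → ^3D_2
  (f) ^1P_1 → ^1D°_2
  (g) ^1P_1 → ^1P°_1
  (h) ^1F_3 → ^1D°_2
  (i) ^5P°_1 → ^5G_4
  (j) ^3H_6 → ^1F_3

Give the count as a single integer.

(a) allowed
(b) allowed
(c) allowed
(d) allowed
(e) allowed
(f) allowed
(g) allowed
(h) allowed
(i) forbidden (ΔL, ΔJ fail)
(j) forbidden (parity, ΔS, ΔL, ΔJ fail)
Total allowed: 8 of 10.

8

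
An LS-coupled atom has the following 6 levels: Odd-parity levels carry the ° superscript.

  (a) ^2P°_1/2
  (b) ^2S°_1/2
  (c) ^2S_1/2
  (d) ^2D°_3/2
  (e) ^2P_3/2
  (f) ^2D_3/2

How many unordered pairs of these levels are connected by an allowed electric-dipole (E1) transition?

6

(a)–(b): forbidden (parity).
(a)–(c): allowed.
(a)–(d): forbidden (parity).
(a)–(e): allowed.
(a)–(f): allowed.
(b)–(c): forbidden (ΔL).
(b)–(d): forbidden (parity, ΔL).
(b)–(e): allowed.
(b)–(f): forbidden (ΔL).
(c)–(d): forbidden (ΔL).
(c)–(e): forbidden (parity).
(c)–(f): forbidden (parity, ΔL).
(d)–(e): allowed.
(d)–(f): allowed.
(e)–(f): forbidden (parity).
Allowed pairs: 6 of 15.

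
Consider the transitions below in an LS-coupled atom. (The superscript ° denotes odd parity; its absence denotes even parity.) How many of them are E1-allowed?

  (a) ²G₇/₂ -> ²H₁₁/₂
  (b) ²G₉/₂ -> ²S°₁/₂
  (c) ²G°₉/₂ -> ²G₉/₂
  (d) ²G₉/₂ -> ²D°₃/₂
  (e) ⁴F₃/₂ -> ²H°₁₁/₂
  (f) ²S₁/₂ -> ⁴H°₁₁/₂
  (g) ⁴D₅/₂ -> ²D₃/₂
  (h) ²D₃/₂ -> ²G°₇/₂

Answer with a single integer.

(a) forbidden (parity, ΔJ fail)
(b) forbidden (ΔL, ΔJ fail)
(c) allowed
(d) forbidden (ΔL, ΔJ fail)
(e) forbidden (ΔS, ΔL, ΔJ fail)
(f) forbidden (ΔS, ΔL, ΔJ fail)
(g) forbidden (parity, ΔS fail)
(h) forbidden (ΔL, ΔJ fail)
Total allowed: 1 of 8.

1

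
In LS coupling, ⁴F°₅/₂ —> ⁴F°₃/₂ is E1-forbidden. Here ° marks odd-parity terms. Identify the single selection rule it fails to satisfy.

parity

ΔS = 0: S: 3/2 → 3/2 — ✓.
ΔJ = 0, ±1 (not J=0↔0): J: 5/2 → 3/2, ΔJ = -1 — ✓.
Parity must change: odd → odd — ✗.
ΔL = 0, ±1 (not L=0↔0): L: 3 → 3, ΔL = +0 — ✓.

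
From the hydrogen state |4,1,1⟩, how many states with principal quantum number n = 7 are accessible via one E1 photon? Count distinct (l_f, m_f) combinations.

E1 requires Δl = ±1, so l_f ∈ {0, 2}; with 0 ≤ l_f ≤ n_f−1 = 6, the allowed l_f values are {0, 2}.
For l_f = 0: m_f ∈ {m_i−1, m_i, m_i+1} ∩ [−0, 0] = {0} → 1 state.
For l_f = 2: m_f ∈ {m_i−1, m_i, m_i+1} ∩ [−2, 2] = {0, 1, 2} → 3 states.
Total: 4.

4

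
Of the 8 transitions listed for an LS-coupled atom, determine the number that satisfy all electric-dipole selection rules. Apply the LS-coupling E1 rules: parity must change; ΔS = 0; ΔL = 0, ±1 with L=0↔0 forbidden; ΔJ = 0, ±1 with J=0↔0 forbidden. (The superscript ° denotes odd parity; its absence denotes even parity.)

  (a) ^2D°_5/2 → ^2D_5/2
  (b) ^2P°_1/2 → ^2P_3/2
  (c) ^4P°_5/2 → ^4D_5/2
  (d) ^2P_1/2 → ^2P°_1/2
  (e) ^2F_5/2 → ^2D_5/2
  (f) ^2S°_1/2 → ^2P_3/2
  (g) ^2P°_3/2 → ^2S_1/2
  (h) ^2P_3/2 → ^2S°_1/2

7

(a) allowed
(b) allowed
(c) allowed
(d) allowed
(e) forbidden (parity fails)
(f) allowed
(g) allowed
(h) allowed
Total allowed: 7 of 8.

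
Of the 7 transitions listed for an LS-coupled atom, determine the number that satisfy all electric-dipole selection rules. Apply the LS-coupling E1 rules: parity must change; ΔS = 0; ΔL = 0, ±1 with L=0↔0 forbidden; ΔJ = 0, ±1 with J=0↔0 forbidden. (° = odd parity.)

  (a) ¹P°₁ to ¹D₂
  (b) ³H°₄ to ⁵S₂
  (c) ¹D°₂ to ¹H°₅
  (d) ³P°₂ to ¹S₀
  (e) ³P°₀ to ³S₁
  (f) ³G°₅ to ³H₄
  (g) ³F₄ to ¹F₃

(a) allowed
(b) forbidden (ΔS, ΔL, ΔJ fail)
(c) forbidden (parity, ΔL, ΔJ fail)
(d) forbidden (ΔS, ΔJ fail)
(e) allowed
(f) allowed
(g) forbidden (parity, ΔS fail)
Total allowed: 3 of 7.

3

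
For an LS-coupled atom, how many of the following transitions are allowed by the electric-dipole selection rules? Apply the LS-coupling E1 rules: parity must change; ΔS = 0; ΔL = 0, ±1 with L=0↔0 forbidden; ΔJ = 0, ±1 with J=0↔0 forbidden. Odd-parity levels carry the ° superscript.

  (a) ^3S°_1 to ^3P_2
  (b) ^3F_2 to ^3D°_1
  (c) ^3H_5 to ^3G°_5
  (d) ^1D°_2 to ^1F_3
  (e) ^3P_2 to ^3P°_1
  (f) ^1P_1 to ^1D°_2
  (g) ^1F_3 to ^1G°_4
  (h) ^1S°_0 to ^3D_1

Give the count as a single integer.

(a) allowed
(b) allowed
(c) allowed
(d) allowed
(e) allowed
(f) allowed
(g) allowed
(h) forbidden (ΔS, ΔL fail)
Total allowed: 7 of 8.

7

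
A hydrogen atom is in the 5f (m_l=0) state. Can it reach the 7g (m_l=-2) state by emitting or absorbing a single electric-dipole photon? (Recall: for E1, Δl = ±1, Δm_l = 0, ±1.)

Δl = 4 − 3 = +1; the E1 rule Δl = ±1 is ✓.
Δm_l = -2 − (0) = -2. E1 requires Δm_l = 0, ±1: ✗.
The transition is electric-dipole forbidden.

forbidden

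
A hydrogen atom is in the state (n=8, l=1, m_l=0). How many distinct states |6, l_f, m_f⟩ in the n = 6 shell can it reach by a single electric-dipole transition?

E1 requires Δl = ±1, so l_f ∈ {0, 2}; with 0 ≤ l_f ≤ n_f−1 = 5, the allowed l_f values are {0, 2}.
For l_f = 0: m_f ∈ {m_i−1, m_i, m_i+1} ∩ [−0, 0] = {0} → 1 state.
For l_f = 2: m_f ∈ {m_i−1, m_i, m_i+1} ∩ [−2, 2] = {-1, 0, 1} → 3 states.
Total: 4.

4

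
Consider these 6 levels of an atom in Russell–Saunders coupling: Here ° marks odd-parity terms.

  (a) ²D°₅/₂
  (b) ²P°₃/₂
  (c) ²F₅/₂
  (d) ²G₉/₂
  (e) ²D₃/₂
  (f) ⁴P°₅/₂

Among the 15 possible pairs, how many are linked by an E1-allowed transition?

3

(a)–(b): forbidden (parity).
(a)–(c): allowed.
(a)–(d): forbidden (ΔL, ΔJ).
(a)–(e): allowed.
(a)–(f): forbidden (parity, ΔS).
(b)–(c): forbidden (ΔL).
(b)–(d): forbidden (ΔL, ΔJ).
(b)–(e): allowed.
(b)–(f): forbidden (parity, ΔS).
(c)–(d): forbidden (parity, ΔJ).
(c)–(e): forbidden (parity).
(c)–(f): forbidden (ΔS, ΔL).
(d)–(e): forbidden (parity, ΔL, ΔJ).
(d)–(f): forbidden (ΔS, ΔL, ΔJ).
(e)–(f): forbidden (ΔS).
Allowed pairs: 3 of 15.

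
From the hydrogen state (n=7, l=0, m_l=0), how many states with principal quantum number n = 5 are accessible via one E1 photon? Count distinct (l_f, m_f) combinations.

3

E1 requires Δl = ±1, so l_f ∈ {-1, 1}; with 0 ≤ l_f ≤ n_f−1 = 4, the allowed l_f values are {1}.
For l_f = 1: m_f ∈ {m_i−1, m_i, m_i+1} ∩ [−1, 1] = {-1, 0, 1} → 3 states.
Total: 3.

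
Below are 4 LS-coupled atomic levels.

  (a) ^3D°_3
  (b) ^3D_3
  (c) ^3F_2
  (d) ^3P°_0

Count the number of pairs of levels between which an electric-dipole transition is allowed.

2

(a)–(b): allowed.
(a)–(c): allowed.
(a)–(d): forbidden (parity, ΔJ).
(b)–(c): forbidden (parity).
(b)–(d): forbidden (ΔJ).
(c)–(d): forbidden (ΔL, ΔJ).
Allowed pairs: 2 of 6.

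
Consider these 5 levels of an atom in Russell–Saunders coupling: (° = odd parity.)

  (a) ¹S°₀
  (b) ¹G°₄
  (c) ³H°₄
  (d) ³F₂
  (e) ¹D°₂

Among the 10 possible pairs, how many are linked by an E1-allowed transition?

0

(a)–(b): forbidden (parity, ΔL, ΔJ).
(a)–(c): forbidden (parity, ΔS, ΔL, ΔJ).
(a)–(d): forbidden (ΔS, ΔL, ΔJ).
(a)–(e): forbidden (parity, ΔL, ΔJ).
(b)–(c): forbidden (parity, ΔS).
(b)–(d): forbidden (ΔS, ΔJ).
(b)–(e): forbidden (parity, ΔL, ΔJ).
(c)–(d): forbidden (ΔL, ΔJ).
(c)–(e): forbidden (parity, ΔS, ΔL, ΔJ).
(d)–(e): forbidden (ΔS).
Allowed pairs: 0 of 10.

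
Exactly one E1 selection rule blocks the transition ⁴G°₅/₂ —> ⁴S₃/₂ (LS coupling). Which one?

ΔL = 0, ±1 (not L=0↔0): L: 4 → 0, ΔL = -4 — violated.
Parity must change: odd → even — satisfied.
ΔJ = 0, ±1 (not J=0↔0): J: 5/2 → 3/2, ΔJ = -1 — satisfied.
ΔS = 0: S: 3/2 → 3/2 — satisfied.

the ΔL = 0, ±1 rule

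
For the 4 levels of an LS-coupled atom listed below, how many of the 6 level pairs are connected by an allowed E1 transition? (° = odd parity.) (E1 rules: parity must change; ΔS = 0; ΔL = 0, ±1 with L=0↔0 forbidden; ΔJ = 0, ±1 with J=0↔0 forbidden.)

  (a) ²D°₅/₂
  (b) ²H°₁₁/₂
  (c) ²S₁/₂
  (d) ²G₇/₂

(a)–(b): forbidden (parity, ΔL, ΔJ).
(a)–(c): forbidden (ΔL, ΔJ).
(a)–(d): forbidden (ΔL).
(b)–(c): forbidden (ΔL, ΔJ).
(b)–(d): forbidden (ΔJ).
(c)–(d): forbidden (parity, ΔL, ΔJ).
Allowed pairs: 0 of 6.

0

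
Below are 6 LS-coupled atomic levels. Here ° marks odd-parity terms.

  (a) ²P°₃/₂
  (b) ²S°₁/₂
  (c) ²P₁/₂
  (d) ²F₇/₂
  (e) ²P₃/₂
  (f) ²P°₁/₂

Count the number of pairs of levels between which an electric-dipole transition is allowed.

(a)–(b): forbidden (parity).
(a)–(c): allowed.
(a)–(d): forbidden (ΔL, ΔJ).
(a)–(e): allowed.
(a)–(f): forbidden (parity).
(b)–(c): allowed.
(b)–(d): forbidden (ΔL, ΔJ).
(b)–(e): allowed.
(b)–(f): forbidden (parity).
(c)–(d): forbidden (parity, ΔL, ΔJ).
(c)–(e): forbidden (parity).
(c)–(f): allowed.
(d)–(e): forbidden (parity, ΔL, ΔJ).
(d)–(f): forbidden (ΔL, ΔJ).
(e)–(f): allowed.
Allowed pairs: 6 of 15.

6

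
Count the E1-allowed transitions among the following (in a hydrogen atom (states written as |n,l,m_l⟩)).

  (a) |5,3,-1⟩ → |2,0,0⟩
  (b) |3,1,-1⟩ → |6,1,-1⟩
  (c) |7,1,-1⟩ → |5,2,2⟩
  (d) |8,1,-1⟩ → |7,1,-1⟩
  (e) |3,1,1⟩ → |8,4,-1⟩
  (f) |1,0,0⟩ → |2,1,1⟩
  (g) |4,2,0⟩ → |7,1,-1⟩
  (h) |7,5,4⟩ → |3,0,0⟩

(a) forbidden — Δl = -3 (E1 requires Δl = ±1)
(b) forbidden — Δl = +0 (E1 requires Δl = ±1)
(c) forbidden — Δm_l = +3 (E1 requires Δm_l = 0, ±1)
(d) forbidden — Δl = +0 (E1 requires Δl = ±1)
(e) forbidden — Δl = +3 (E1 requires Δl = ±1); Δm_l = -2 (E1 requires Δm_l = 0, ±1)
(f) allowed
(g) allowed
(h) forbidden — Δl = -5 (E1 requires Δl = ±1); Δm_l = -4 (E1 requires Δm_l = 0, ±1)
Total allowed: 2 of 8.

2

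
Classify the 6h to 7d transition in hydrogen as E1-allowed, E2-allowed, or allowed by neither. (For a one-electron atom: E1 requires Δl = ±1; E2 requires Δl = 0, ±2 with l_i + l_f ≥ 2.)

neither

Δl = 2 − 5 = -3; l_i + l_f = 7.
E1 (Δl = ±1): not satisfied.
E2 (Δl = 0,±2, l_i+l_f ≥ 2): not satisfied.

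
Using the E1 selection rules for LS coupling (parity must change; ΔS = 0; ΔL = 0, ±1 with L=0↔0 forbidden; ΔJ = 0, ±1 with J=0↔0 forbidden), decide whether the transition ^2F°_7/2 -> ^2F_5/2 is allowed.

Initial level: S=1/2, L=3, J=7/2, parity odd. Final level: S=1/2, L=3, J=5/2, parity even.
Parity must change: odd → even — ok.
ΔS = 0: S: 1/2 → 1/2 — ok.
ΔL = 0, ±1 (not L=0↔0): L: 3 → 3, ΔL = +0 — ok.
ΔJ = 0, ±1 (not J=0↔0): J: 7/2 → 5/2, ΔJ = -1 — ok.
All four E1 rules are satisfied.

allowed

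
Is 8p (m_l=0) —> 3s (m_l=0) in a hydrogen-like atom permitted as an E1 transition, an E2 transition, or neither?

Δl = 0 − 1 = -1; l_i + l_f = 1.
Δm_l = +0.
E1 (Δl = ±1, |Δm_l| ≤ 1): satisfied.
E2 (Δl = 0,±2, l_i+l_f ≥ 2, |Δm_l| ≤ 2): not satisfied.

E1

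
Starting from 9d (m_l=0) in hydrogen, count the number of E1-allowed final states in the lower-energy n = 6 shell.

E1 requires Δl = ±1, so l_f ∈ {1, 3}; with 0 ≤ l_f ≤ n_f−1 = 5, the allowed l_f values are {1, 3}.
For l_f = 1: m_f ∈ {m_i−1, m_i, m_i+1} ∩ [−1, 1] = {-1, 0, 1} → 3 states.
For l_f = 3: m_f ∈ {m_i−1, m_i, m_i+1} ∩ [−3, 3] = {-1, 0, 1} → 3 states.
Total: 6.

6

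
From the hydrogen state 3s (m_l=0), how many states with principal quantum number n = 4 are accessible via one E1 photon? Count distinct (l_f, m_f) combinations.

E1 requires Δl = ±1, so l_f ∈ {-1, 1}; with 0 ≤ l_f ≤ n_f−1 = 3, the allowed l_f values are {1}.
For l_f = 1: m_f ∈ {m_i−1, m_i, m_i+1} ∩ [−1, 1] = {-1, 0, 1} → 3 states.
Total: 3.

3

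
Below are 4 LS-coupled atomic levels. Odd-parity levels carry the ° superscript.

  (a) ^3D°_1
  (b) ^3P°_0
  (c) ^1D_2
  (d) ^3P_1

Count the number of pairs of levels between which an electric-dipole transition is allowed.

(a)–(b): forbidden (parity).
(a)–(c): forbidden (ΔS).
(a)–(d): allowed.
(b)–(c): forbidden (ΔS, ΔJ).
(b)–(d): allowed.
(c)–(d): forbidden (parity, ΔS).
Allowed pairs: 2 of 6.

2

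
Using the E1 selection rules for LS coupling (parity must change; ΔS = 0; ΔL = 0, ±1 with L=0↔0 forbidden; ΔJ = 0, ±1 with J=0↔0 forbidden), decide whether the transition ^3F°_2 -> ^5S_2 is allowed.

Initial level: S=1, L=3, J=2, parity odd. Final level: S=2, L=0, J=2, parity even.
Parity must change: odd → even — passes.
ΔS = 0: S: 1 → 2 — fails.
ΔL = 0, ±1 (not L=0↔0): L: 3 → 0, ΔL = -3 — fails.
ΔJ = 0, ±1 (not J=0↔0): J: 2 → 2, ΔJ = +0 — passes.
Rule(s) violated: ΔS, ΔL.

forbidden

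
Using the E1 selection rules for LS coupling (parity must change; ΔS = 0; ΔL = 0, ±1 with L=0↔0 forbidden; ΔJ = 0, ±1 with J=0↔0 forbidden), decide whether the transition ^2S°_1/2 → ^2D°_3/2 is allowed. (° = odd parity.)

Parity must change: odd → odd — fails.
ΔS = 0: S: 1/2 → 1/2 — passes.
ΔL = 0, ±1 (not L=0↔0): L: 0 → 2, ΔL = +2 — fails.
ΔJ = 0, ±1 (not J=0↔0): J: 1/2 → 3/2, ΔJ = +1 — passes.
Rule(s) violated: parity, ΔL.

forbidden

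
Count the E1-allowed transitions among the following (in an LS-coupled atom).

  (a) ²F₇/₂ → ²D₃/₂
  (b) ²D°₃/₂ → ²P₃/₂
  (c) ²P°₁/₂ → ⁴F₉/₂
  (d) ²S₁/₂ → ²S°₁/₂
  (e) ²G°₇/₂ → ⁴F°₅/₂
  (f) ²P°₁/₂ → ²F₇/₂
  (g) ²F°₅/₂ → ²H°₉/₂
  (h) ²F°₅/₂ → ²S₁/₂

1

(a) forbidden (parity, ΔJ fail)
(b) allowed
(c) forbidden (ΔS, ΔL, ΔJ fail)
(d) forbidden (ΔL fails)
(e) forbidden (parity, ΔS fail)
(f) forbidden (ΔL, ΔJ fail)
(g) forbidden (parity, ΔL, ΔJ fail)
(h) forbidden (ΔL, ΔJ fail)
Total allowed: 1 of 8.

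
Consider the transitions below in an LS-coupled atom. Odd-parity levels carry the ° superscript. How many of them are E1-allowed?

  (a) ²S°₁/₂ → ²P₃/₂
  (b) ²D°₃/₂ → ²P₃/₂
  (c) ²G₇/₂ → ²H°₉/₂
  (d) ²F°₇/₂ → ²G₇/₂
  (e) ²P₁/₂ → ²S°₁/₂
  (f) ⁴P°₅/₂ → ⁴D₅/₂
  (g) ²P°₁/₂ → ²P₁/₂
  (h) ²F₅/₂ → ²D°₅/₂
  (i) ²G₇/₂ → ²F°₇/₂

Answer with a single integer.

(a) allowed
(b) allowed
(c) allowed
(d) allowed
(e) allowed
(f) allowed
(g) allowed
(h) allowed
(i) allowed
Total allowed: 9 of 9.

9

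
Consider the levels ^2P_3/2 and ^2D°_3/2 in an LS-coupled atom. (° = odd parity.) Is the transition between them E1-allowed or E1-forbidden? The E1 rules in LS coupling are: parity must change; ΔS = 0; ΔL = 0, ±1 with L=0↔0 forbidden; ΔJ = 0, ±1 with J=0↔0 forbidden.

Parity must change: even → odd — passes.
ΔS = 0: S: 1/2 → 1/2 — passes.
ΔL = 0, ±1 (not L=0↔0): L: 1 → 2, ΔL = +1 — passes.
ΔJ = 0, ±1 (not J=0↔0): J: 3/2 → 3/2, ΔJ = +0 — passes.
All four E1 rules are satisfied.

allowed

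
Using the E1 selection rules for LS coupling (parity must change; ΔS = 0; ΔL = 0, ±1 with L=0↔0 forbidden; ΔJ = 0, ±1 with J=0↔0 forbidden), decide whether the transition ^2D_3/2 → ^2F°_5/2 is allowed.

Parity must change: even → odd — ok.
ΔS = 0: S: 1/2 → 1/2 — ok.
ΔL = 0, ±1 (not L=0↔0): L: 2 → 3, ΔL = +1 — ok.
ΔJ = 0, ±1 (not J=0↔0): J: 3/2 → 5/2, ΔJ = +1 — ok.
All four E1 rules are satisfied.

allowed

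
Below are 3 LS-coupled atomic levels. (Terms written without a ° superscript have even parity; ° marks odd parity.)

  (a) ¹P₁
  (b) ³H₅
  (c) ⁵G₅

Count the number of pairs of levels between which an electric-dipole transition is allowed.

0

(a)–(b): forbidden (parity, ΔS, ΔL, ΔJ).
(a)–(c): forbidden (parity, ΔS, ΔL, ΔJ).
(b)–(c): forbidden (parity, ΔS).
Allowed pairs: 0 of 3.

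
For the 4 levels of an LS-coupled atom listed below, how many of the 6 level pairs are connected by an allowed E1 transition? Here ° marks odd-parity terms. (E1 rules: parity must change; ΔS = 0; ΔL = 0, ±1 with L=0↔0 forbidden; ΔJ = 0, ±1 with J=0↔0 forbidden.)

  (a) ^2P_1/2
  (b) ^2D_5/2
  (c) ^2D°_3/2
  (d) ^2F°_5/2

3

(a)–(b): forbidden (parity, ΔJ).
(a)–(c): allowed.
(a)–(d): forbidden (ΔL, ΔJ).
(b)–(c): allowed.
(b)–(d): allowed.
(c)–(d): forbidden (parity).
Allowed pairs: 3 of 6.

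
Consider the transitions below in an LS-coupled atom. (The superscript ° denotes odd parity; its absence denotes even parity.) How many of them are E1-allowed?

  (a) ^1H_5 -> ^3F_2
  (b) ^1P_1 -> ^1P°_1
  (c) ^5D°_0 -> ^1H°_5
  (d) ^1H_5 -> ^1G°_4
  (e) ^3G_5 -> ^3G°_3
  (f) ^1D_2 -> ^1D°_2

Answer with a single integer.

3

(a) forbidden (parity, ΔS, ΔL, ΔJ fail)
(b) allowed
(c) forbidden (parity, ΔS, ΔL, ΔJ fail)
(d) allowed
(e) forbidden (ΔJ fails)
(f) allowed
Total allowed: 3 of 6.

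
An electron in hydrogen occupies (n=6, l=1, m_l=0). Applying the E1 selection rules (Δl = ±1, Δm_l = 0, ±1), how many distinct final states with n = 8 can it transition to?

4

E1 requires Δl = ±1, so l_f ∈ {0, 2}; with 0 ≤ l_f ≤ n_f−1 = 7, the allowed l_f values are {0, 2}.
For l_f = 0: m_f ∈ {m_i−1, m_i, m_i+1} ∩ [−0, 0] = {0} → 1 state.
For l_f = 2: m_f ∈ {m_i−1, m_i, m_i+1} ∩ [−2, 2] = {-1, 0, 1} → 3 states.
Total: 4.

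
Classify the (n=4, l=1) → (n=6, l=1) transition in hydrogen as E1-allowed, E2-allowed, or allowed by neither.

E2

Δl = 1 − 1 = +0; l_i + l_f = 2.
E1 (Δl = ±1): not satisfied.
E2 (Δl = 0,±2, l_i+l_f ≥ 2): satisfied.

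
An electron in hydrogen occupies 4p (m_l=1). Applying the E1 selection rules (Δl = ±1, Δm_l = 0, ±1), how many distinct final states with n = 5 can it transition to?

4

E1 requires Δl = ±1, so l_f ∈ {0, 2}; with 0 ≤ l_f ≤ n_f−1 = 4, the allowed l_f values are {0, 2}.
For l_f = 0: m_f ∈ {m_i−1, m_i, m_i+1} ∩ [−0, 0] = {0} → 1 state.
For l_f = 2: m_f ∈ {m_i−1, m_i, m_i+1} ∩ [−2, 2] = {0, 1, 2} → 3 states.
Total: 4.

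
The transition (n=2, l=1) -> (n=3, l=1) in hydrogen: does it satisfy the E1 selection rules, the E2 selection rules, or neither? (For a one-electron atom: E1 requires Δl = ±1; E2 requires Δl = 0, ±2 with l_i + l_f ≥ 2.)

Δl = 1 − 1 = +0; l_i + l_f = 2.
E1 (Δl = ±1): not satisfied.
E2 (Δl = 0,±2, l_i+l_f ≥ 2): satisfied.

E2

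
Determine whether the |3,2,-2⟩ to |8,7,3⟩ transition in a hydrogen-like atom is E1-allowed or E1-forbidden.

forbidden

l: 2 → 7 (Δl = +5). Δl = ±1 fails.
Δm_l = 3 − (-2) = +5. E1 requires Δm_l = 0, ±1: fails.
The transition is electric-dipole forbidden.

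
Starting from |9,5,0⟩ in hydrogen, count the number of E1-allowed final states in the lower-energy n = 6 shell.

E1 requires Δl = ±1, so l_f ∈ {4, 6}; with 0 ≤ l_f ≤ n_f−1 = 5, the allowed l_f values are {4}.
For l_f = 4: m_f ∈ {m_i−1, m_i, m_i+1} ∩ [−4, 4] = {-1, 0, 1} → 3 states.
Total: 3.

3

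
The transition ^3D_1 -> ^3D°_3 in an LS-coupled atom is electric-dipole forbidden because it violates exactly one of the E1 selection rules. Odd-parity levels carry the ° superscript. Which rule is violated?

Initial level: S=1, L=2, J=1, parity even. Final level: S=1, L=2, J=3, parity odd.
Parity must change: even → odd — satisfied.
ΔS = 0: S: 1 → 1 — satisfied.
ΔL = 0, ±1 (not L=0↔0): L: 2 → 2, ΔL = +0 — satisfied.
ΔJ = 0, ±1 (not J=0↔0): J: 1 → 3, ΔJ = +2 — violated.

the ΔJ = 0, ±1 rule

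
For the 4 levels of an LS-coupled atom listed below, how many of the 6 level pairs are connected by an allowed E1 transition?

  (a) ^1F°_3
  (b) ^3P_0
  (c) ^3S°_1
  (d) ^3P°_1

2

(a)–(b): forbidden (ΔS, ΔL, ΔJ).
(a)–(c): forbidden (parity, ΔS, ΔL, ΔJ).
(a)–(d): forbidden (parity, ΔS, ΔL, ΔJ).
(b)–(c): allowed.
(b)–(d): allowed.
(c)–(d): forbidden (parity).
Allowed pairs: 2 of 6.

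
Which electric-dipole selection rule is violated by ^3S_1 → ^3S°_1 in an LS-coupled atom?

Reading off the term symbols: S 1→1, L 0→0, J 1→1, parity even→odd.
Parity must change: even → odd — satisfied.
ΔS = 0: S: 1 → 1 — satisfied.
ΔL = 0, ±1 (not L=0↔0): L: 0 → 0, ΔL = +0 — violated.
ΔJ = 0, ±1 (not J=0↔0): J: 1 → 1, ΔJ = +0 — satisfied.

the L=0 ↔ L=0 exclusion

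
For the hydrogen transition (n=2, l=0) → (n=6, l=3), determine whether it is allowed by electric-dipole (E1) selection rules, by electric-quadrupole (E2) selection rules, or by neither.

Δl = 3 − 0 = +3; l_i + l_f = 3.
E1 (Δl = ±1): not satisfied.
E2 (Δl = 0,±2, l_i+l_f ≥ 2): not satisfied.

neither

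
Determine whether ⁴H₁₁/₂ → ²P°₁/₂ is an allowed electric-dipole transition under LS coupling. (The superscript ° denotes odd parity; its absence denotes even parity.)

Initial level: S=3/2, L=5, J=11/2, parity even. Final level: S=1/2, L=1, J=1/2, parity odd.
Parity must change: even → odd — ok.
ΔS = 0: S: 3/2 → 1/2 — fails.
ΔL = 0, ±1 (not L=0↔0): L: 5 → 1, ΔL = -4 — fails.
ΔJ = 0, ±1 (not J=0↔0): J: 11/2 → 1/2, ΔJ = -5 — fails.
Rule(s) violated: ΔS, ΔL, ΔJ.

forbidden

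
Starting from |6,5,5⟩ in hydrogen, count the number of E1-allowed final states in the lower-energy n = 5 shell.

1

E1 requires Δl = ±1, so l_f ∈ {4, 6}; with 0 ≤ l_f ≤ n_f−1 = 4, the allowed l_f values are {4}.
For l_f = 4: m_f ∈ {m_i−1, m_i, m_i+1} ∩ [−4, 4] = {4} → 1 state.
Total: 1.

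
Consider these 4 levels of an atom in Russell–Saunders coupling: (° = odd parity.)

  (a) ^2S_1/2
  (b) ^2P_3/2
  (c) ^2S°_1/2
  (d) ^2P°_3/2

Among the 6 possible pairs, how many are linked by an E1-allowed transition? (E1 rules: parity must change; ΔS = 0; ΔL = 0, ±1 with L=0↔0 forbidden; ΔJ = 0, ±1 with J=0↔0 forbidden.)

(a)–(b): forbidden (parity).
(a)–(c): forbidden (ΔL).
(a)–(d): allowed.
(b)–(c): allowed.
(b)–(d): allowed.
(c)–(d): forbidden (parity).
Allowed pairs: 3 of 6.

3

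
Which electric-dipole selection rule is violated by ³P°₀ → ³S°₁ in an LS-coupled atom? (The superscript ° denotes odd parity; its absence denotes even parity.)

Reading off the term symbols: S 1→1, L 1→0, J 0→1, parity odd→odd.
Parity must change: odd → odd — fails.
ΔS = 0: S: 1 → 1 — ok.
ΔL = 0, ±1 (not L=0↔0): L: 1 → 0, ΔL = -1 — ok.
ΔJ = 0, ±1 (not J=0↔0): J: 0 → 1, ΔJ = +1 — ok.

parity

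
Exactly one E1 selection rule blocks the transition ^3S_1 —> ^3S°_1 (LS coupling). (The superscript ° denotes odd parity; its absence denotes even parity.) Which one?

the L=0 ↔ L=0 exclusion

Parity must change: even → odd — passes.
ΔS = 0: S: 1 → 1 — passes.
ΔL = 0, ±1 (not L=0↔0): L: 0 → 0, ΔL = +0 — fails.
ΔJ = 0, ±1 (not J=0↔0): J: 1 → 1, ΔJ = +0 — passes.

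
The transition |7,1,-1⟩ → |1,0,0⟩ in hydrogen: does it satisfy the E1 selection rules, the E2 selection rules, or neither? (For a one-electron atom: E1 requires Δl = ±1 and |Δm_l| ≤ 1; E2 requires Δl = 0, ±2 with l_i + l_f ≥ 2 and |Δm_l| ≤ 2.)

E1

Δl = 0 − 1 = -1; l_i + l_f = 1.
Δm_l = +1.
E1 (Δl = ±1, |Δm_l| ≤ 1): satisfied.
E2 (Δl = 0,±2, l_i+l_f ≥ 2, |Δm_l| ≤ 2): not satisfied.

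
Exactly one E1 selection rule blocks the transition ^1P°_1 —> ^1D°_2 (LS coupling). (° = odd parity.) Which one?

ΔJ = 0, ±1 (not J=0↔0): J: 1 → 2, ΔJ = +1 — passes.
ΔL = 0, ±1 (not L=0↔0): L: 1 → 2, ΔL = +1 — passes.
Parity must change: odd → odd — fails.
ΔS = 0: S: 0 → 0 — passes.

parity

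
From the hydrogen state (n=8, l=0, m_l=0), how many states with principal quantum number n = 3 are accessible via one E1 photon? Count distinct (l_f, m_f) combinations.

3

E1 requires Δl = ±1, so l_f ∈ {-1, 1}; with 0 ≤ l_f ≤ n_f−1 = 2, the allowed l_f values are {1}.
For l_f = 1: m_f ∈ {m_i−1, m_i, m_i+1} ∩ [−1, 1] = {-1, 0, 1} → 3 states.
Total: 3.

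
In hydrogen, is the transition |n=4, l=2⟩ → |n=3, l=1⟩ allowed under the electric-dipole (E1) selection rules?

l: 2 → 1 (Δl = -1). Δl = ±1 ok.
All E1 selection rules are satisfied.

allowed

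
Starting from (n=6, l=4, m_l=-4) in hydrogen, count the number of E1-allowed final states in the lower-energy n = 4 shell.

1

E1 requires Δl = ±1, so l_f ∈ {3, 5}; with 0 ≤ l_f ≤ n_f−1 = 3, the allowed l_f values are {3}.
For l_f = 3: m_f ∈ {m_i−1, m_i, m_i+1} ∩ [−3, 3] = {-3} → 1 state.
Total: 1.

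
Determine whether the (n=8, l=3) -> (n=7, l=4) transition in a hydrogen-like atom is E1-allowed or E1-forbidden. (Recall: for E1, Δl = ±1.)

allowed

Δl = 4 − 3 = +1; the E1 rule Δl = ±1 is ok.
All E1 selection rules are satisfied.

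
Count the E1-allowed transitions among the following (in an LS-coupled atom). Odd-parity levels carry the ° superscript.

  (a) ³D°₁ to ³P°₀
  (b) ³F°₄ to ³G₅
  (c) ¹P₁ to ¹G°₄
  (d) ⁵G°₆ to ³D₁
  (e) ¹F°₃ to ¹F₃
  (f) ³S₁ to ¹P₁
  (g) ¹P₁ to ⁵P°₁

2

(a) forbidden (parity fails)
(b) allowed
(c) forbidden (ΔL, ΔJ fail)
(d) forbidden (ΔS, ΔL, ΔJ fail)
(e) allowed
(f) forbidden (parity, ΔS fail)
(g) forbidden (ΔS fails)
Total allowed: 2 of 7.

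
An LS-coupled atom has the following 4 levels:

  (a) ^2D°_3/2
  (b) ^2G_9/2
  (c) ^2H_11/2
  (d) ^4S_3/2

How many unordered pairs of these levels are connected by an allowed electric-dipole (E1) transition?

(a)–(b): forbidden (ΔL, ΔJ).
(a)–(c): forbidden (ΔL, ΔJ).
(a)–(d): forbidden (ΔS, ΔL).
(b)–(c): forbidden (parity).
(b)–(d): forbidden (parity, ΔS, ΔL, ΔJ).
(c)–(d): forbidden (parity, ΔS, ΔL, ΔJ).
Allowed pairs: 0 of 6.

0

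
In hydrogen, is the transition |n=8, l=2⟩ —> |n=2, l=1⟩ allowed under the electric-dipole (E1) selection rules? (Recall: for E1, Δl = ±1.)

Δl = 1 − 2 = -1; the E1 rule Δl = ±1 is passes.
All E1 selection rules are satisfied.

allowed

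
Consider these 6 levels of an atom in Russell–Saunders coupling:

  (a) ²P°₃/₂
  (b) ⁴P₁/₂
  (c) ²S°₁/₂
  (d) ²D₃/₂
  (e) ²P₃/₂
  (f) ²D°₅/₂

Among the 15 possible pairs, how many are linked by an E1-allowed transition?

(a)–(b): forbidden (ΔS).
(a)–(c): forbidden (parity).
(a)–(d): allowed.
(a)–(e): allowed.
(a)–(f): forbidden (parity).
(b)–(c): forbidden (ΔS).
(b)–(d): forbidden (parity, ΔS).
(b)–(e): forbidden (parity, ΔS).
(b)–(f): forbidden (ΔS, ΔJ).
(c)–(d): forbidden (ΔL).
(c)–(e): allowed.
(c)–(f): forbidden (parity, ΔL, ΔJ).
(d)–(e): forbidden (parity).
(d)–(f): allowed.
(e)–(f): allowed.
Allowed pairs: 5 of 15.

5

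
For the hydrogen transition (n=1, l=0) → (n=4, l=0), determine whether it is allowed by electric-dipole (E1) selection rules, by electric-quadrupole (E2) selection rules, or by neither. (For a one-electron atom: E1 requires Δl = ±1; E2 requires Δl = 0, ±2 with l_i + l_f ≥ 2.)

Δl = 0 − 0 = +0; l_i + l_f = 0.
E1 (Δl = ±1): not satisfied.
E2 (Δl = 0,±2, l_i+l_f ≥ 2): not satisfied.

neither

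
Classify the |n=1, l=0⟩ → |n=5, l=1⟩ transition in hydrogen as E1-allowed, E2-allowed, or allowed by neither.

Δl = 1 − 0 = +1; l_i + l_f = 1.
E1 (Δl = ±1): satisfied.
E2 (Δl = 0,±2, l_i+l_f ≥ 2): not satisfied.

E1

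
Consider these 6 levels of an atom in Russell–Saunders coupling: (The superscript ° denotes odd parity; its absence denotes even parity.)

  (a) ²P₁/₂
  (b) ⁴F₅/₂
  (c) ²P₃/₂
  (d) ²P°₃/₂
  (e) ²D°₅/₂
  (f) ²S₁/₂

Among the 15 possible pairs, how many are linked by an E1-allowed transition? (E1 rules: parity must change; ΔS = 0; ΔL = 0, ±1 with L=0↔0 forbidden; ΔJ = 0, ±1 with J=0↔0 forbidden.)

(a)–(b): forbidden (parity, ΔS, ΔL, ΔJ).
(a)–(c): forbidden (parity).
(a)–(d): allowed.
(a)–(e): forbidden (ΔJ).
(a)–(f): forbidden (parity).
(b)–(c): forbidden (parity, ΔS, ΔL).
(b)–(d): forbidden (ΔS, ΔL).
(b)–(e): forbidden (ΔS).
(b)–(f): forbidden (parity, ΔS, ΔL, ΔJ).
(c)–(d): allowed.
(c)–(e): allowed.
(c)–(f): forbidden (parity).
(d)–(e): forbidden (parity).
(d)–(f): allowed.
(e)–(f): forbidden (ΔL, ΔJ).
Allowed pairs: 4 of 15.

4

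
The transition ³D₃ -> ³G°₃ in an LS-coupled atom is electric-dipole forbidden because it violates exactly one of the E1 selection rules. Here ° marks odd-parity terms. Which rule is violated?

the ΔL = 0, ±1 rule

Reading off the term symbols: S 1→1, L 2→4, J 3→3, parity even→odd.
Parity must change: even → odd — satisfied.
ΔS = 0: S: 1 → 1 — satisfied.
ΔL = 0, ±1 (not L=0↔0): L: 2 → 4, ΔL = +2 — violated.
ΔJ = 0, ±1 (not J=0↔0): J: 3 → 3, ΔJ = +0 — satisfied.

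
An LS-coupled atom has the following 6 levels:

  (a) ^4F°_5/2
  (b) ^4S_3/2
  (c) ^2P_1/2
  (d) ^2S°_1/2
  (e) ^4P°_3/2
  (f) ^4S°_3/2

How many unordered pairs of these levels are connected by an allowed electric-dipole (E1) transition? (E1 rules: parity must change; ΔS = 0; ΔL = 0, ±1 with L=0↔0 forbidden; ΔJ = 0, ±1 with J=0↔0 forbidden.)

(a)–(b): forbidden (ΔL).
(a)–(c): forbidden (ΔS, ΔL, ΔJ).
(a)–(d): forbidden (parity, ΔS, ΔL, ΔJ).
(a)–(e): forbidden (parity, ΔL).
(a)–(f): forbidden (parity, ΔL).
(b)–(c): forbidden (parity, ΔS).
(b)–(d): forbidden (ΔS, ΔL).
(b)–(e): allowed.
(b)–(f): forbidden (ΔL).
(c)–(d): allowed.
(c)–(e): forbidden (ΔS).
(c)–(f): forbidden (ΔS).
(d)–(e): forbidden (parity, ΔS).
(d)–(f): forbidden (parity, ΔS, ΔL).
(e)–(f): forbidden (parity).
Allowed pairs: 2 of 15.

2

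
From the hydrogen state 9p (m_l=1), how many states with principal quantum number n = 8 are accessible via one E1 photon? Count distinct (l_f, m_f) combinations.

4

E1 requires Δl = ±1, so l_f ∈ {0, 2}; with 0 ≤ l_f ≤ n_f−1 = 7, the allowed l_f values are {0, 2}.
For l_f = 0: m_f ∈ {m_i−1, m_i, m_i+1} ∩ [−0, 0] = {0} → 1 state.
For l_f = 2: m_f ∈ {m_i−1, m_i, m_i+1} ∩ [−2, 2] = {0, 1, 2} → 3 states.
Total: 4.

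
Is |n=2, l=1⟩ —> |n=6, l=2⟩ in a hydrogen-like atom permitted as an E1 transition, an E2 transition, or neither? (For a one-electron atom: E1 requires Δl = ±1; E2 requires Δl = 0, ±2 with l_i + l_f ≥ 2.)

Δl = 2 − 1 = +1; l_i + l_f = 3.
E1 (Δl = ±1): satisfied.
E2 (Δl = 0,±2, l_i+l_f ≥ 2): not satisfied.

E1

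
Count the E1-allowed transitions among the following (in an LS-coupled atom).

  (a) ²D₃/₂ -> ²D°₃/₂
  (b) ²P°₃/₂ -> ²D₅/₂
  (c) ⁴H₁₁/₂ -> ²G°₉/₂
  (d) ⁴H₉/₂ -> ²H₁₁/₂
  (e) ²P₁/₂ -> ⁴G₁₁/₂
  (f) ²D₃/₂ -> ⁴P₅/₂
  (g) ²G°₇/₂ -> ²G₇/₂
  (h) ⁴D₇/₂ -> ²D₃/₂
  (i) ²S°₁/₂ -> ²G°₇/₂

(a) allowed
(b) allowed
(c) forbidden (ΔS fails)
(d) forbidden (parity, ΔS fail)
(e) forbidden (parity, ΔS, ΔL, ΔJ fail)
(f) forbidden (parity, ΔS fail)
(g) allowed
(h) forbidden (parity, ΔS, ΔJ fail)
(i) forbidden (parity, ΔL, ΔJ fail)
Total allowed: 3 of 9.

3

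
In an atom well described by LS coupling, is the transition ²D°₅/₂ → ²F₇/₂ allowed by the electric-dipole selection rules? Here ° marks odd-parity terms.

allowed

Parity must change: odd → even — ✓.
ΔL = 0, ±1 (not L=0↔0): L: 2 → 3, ΔL = +1 — ✓.
ΔS = 0: S: 1/2 → 1/2 — ✓.
ΔJ = 0, ±1 (not J=0↔0): J: 5/2 → 7/2, ΔJ = +1 — ✓.
All four E1 rules are satisfied.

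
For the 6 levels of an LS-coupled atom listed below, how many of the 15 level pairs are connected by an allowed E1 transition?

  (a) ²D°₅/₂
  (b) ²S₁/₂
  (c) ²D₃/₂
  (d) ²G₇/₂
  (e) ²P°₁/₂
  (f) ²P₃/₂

(a)–(b): forbidden (ΔL, ΔJ).
(a)–(c): allowed.
(a)–(d): forbidden (ΔL).
(a)–(e): forbidden (parity, ΔJ).
(a)–(f): allowed.
(b)–(c): forbidden (parity, ΔL).
(b)–(d): forbidden (parity, ΔL, ΔJ).
(b)–(e): allowed.
(b)–(f): forbidden (parity).
(c)–(d): forbidden (parity, ΔL, ΔJ).
(c)–(e): allowed.
(c)–(f): forbidden (parity).
(d)–(e): forbidden (ΔL, ΔJ).
(d)–(f): forbidden (parity, ΔL, ΔJ).
(e)–(f): allowed.
Allowed pairs: 5 of 15.

5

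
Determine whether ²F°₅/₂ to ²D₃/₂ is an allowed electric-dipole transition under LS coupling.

allowed

Initial level: S=1/2, L=3, J=5/2, parity odd. Final level: S=1/2, L=2, J=3/2, parity even.
ΔJ = 0, ±1 (not J=0↔0): J: 5/2 → 3/2, ΔJ = -1 — ok.
Parity must change: odd → even — ok.
ΔL = 0, ±1 (not L=0↔0): L: 3 → 2, ΔL = -1 — ok.
ΔS = 0: S: 1/2 → 1/2 — ok.
All four E1 rules are satisfied.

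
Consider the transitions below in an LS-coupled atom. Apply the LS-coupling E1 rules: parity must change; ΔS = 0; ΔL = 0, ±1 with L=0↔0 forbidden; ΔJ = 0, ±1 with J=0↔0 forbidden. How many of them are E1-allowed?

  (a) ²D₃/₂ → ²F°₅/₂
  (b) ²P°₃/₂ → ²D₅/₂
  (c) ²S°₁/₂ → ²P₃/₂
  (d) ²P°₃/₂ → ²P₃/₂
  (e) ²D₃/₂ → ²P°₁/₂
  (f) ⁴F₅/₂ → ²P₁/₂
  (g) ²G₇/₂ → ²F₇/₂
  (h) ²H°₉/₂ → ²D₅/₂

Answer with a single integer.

(a) allowed
(b) allowed
(c) allowed
(d) allowed
(e) allowed
(f) forbidden (parity, ΔS, ΔL, ΔJ fail)
(g) forbidden (parity fails)
(h) forbidden (ΔL, ΔJ fail)
Total allowed: 5 of 8.

5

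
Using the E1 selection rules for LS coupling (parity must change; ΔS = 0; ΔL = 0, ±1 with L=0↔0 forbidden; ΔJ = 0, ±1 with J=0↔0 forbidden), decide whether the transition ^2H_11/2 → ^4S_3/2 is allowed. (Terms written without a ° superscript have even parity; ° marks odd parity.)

forbidden

Parity must change: even → even — violated.
ΔS = 0: S: 1/2 → 3/2 — violated.
ΔJ = 0, ±1 (not J=0↔0): J: 11/2 → 3/2, ΔJ = -4 — violated.
ΔL = 0, ±1 (not L=0↔0): L: 5 → 0, ΔL = -5 — violated.
Rule(s) violated: parity, ΔS, ΔL, ΔJ.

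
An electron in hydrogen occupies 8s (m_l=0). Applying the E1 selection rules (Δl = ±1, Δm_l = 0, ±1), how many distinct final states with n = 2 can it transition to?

3

E1 requires Δl = ±1, so l_f ∈ {-1, 1}; with 0 ≤ l_f ≤ n_f−1 = 1, the allowed l_f values are {1}.
For l_f = 1: m_f ∈ {m_i−1, m_i, m_i+1} ∩ [−1, 1] = {-1, 0, 1} → 3 states.
Total: 3.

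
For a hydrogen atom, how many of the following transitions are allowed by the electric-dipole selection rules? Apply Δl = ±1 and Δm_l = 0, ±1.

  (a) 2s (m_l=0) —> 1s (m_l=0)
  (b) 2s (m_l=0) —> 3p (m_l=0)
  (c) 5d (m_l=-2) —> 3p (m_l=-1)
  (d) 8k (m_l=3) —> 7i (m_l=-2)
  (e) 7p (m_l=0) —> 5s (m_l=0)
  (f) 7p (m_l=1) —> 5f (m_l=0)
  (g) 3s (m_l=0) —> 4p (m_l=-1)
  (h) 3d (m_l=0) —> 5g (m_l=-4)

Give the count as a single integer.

(a) forbidden — Δl = +0 (E1 requires Δl = ±1)
(b) allowed
(c) allowed
(d) forbidden — Δm_l = -5 (E1 requires Δm_l = 0, ±1)
(e) allowed
(f) forbidden — Δl = +2 (E1 requires Δl = ±1)
(g) allowed
(h) forbidden — Δl = +2 (E1 requires Δl = ±1); Δm_l = -4 (E1 requires Δm_l = 0, ±1)
Total allowed: 4 of 8.

4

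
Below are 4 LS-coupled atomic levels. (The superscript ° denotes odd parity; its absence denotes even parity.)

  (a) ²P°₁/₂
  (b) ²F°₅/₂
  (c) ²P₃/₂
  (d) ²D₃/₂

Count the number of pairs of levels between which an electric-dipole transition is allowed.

3

(a)–(b): forbidden (parity, ΔL, ΔJ).
(a)–(c): allowed.
(a)–(d): allowed.
(b)–(c): forbidden (ΔL).
(b)–(d): allowed.
(c)–(d): forbidden (parity).
Allowed pairs: 3 of 6.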